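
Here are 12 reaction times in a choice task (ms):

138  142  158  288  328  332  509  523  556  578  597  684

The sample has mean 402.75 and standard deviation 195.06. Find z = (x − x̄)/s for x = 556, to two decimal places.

0.79

z = (556 − 402.75) / 195.06 = 0.79.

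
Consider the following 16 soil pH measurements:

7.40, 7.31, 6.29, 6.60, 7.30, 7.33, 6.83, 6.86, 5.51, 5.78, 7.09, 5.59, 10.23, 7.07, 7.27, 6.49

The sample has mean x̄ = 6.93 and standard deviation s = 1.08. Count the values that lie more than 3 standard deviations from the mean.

Cutoffs: x̄ ± 3s = [3.69, 10.17].
Outside the cutoffs: 10.23.

1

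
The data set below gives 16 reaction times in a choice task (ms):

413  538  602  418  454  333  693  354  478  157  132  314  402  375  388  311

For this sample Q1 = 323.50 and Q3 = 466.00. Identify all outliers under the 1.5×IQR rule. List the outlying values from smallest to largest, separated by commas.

IQR = Q3 − Q1 = 466.00 − 323.50 = 142.50.
Lower fence = Q1 − 1.5·IQR = 323.50 − 213.75 = 109.75.
Upper fence = Q3 + 1.5·IQR = 466.00 + 213.75 = 679.75.
693 > 679.75 → outlier.
All remaining values lie within [109.75, 679.75].

693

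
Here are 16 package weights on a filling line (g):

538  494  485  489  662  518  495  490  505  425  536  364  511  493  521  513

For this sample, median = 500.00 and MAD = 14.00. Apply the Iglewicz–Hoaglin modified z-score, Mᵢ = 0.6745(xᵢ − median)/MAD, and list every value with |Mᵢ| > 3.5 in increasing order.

|Mᵢ| > 3.5 ⇔ |xᵢ − 500.00| > 3.5·14.00/0.6745 = 72.65.
So outliers lie outside [427.35, 572.65].
364: M = -6.55 → outlier.
425: M = -3.61 → outlier.
662: M = 7.80 → outlier.

364, 425, 662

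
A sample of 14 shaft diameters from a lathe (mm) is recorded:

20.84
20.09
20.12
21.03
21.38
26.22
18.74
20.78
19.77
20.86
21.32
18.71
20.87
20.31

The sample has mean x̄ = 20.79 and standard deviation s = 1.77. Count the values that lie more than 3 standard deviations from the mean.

1

Cutoffs: x̄ ± 3s = [15.48, 26.10].
Outside the cutoffs: 26.22.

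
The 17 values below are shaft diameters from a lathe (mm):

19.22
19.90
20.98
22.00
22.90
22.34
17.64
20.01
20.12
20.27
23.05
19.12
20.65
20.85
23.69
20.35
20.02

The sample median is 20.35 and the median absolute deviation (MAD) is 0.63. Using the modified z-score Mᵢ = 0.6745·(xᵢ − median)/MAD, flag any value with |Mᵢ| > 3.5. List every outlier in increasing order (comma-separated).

23.69

|Mᵢ| > 3.5 ⇔ |xᵢ − 20.35| > 3.5·0.63/0.6745 = 3.27.
So outliers lie outside [17.08, 23.62].
23.69: M = 3.58 → outlier.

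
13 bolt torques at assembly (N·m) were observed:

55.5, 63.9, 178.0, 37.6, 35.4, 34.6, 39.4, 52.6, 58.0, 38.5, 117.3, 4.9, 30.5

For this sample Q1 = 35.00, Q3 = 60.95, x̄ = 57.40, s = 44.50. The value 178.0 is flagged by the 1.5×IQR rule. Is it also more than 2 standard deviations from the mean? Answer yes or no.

yes

z = (178.0 − 57.40) / 44.50 = 2.71.
|z| = 2.71 > 2.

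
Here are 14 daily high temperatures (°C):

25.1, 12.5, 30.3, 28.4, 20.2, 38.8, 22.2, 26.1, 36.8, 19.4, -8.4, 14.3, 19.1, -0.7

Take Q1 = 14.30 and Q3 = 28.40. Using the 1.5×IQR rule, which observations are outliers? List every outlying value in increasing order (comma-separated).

-8.4

IQR = Q3 − Q1 = 28.40 − 14.30 = 14.10.
Lower fence = Q1 − 1.5·IQR = 14.30 − 21.15 = -6.85.
Upper fence = Q3 + 1.5·IQR = 28.40 + 21.15 = 49.55.
-8.4 < -6.85 → outlier.
All remaining values lie within [-6.85, 49.55].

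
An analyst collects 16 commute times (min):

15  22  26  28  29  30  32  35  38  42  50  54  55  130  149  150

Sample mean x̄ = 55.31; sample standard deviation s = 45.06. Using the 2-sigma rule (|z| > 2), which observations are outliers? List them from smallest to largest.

149, 150

Cutoffs at x̄ ± 2s: 55.31 ± 2·45.06 = [-34.81, 145.43].
149: z = 2.08, |z| > 2 → outlier.
150: z = 2.10, |z| > 2 → outlier.
Every other value lies within [-34.81, 145.43].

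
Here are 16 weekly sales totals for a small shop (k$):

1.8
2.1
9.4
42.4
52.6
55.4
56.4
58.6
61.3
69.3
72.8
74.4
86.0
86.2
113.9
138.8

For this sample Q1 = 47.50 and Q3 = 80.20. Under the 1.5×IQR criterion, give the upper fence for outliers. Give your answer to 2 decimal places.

IQR = Q3 − Q1 = 80.20 − 47.50 = 32.70.
Lower fence = Q1 − 1.5·IQR = 47.50 − 49.05 = -1.55.
Upper fence = Q3 + 1.5·IQR = 80.20 + 49.05 = 129.25.

129.25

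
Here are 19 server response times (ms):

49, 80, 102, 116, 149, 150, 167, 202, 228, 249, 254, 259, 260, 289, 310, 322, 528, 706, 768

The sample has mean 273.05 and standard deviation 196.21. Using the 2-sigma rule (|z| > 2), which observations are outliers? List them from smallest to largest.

Cutoffs at x̄ ± 2s: 273.05 ± 2·196.21 = [-119.37, 665.47].
706: z = 2.21, |z| > 2 → outlier.
768: z = 2.52, |z| > 2 → outlier.
Every other value lies within [-119.37, 665.47].

706, 768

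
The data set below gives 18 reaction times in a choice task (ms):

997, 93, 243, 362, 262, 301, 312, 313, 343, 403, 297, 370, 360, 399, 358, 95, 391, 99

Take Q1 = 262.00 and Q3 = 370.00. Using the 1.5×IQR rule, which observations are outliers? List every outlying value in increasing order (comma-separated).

93, 95, 99, 997

IQR = Q3 − Q1 = 370.00 − 262.00 = 108.00.
Lower fence = Q1 − 1.5·IQR = 262.00 − 162.00 = 100.00.
Upper fence = Q3 + 1.5·IQR = 370.00 + 162.00 = 532.00.
93 < 100.00 → outlier.
95 < 100.00 → outlier.
99 < 100.00 → outlier.
997 > 532.00 → outlier.
All remaining values lie within [100.00, 532.00].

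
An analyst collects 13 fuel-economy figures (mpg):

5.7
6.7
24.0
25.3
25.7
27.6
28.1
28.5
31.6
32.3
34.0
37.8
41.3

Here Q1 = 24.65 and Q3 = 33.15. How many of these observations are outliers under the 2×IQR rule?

IQR = 8.50; fences at 24.65 − 17.00 = 7.65 and 33.15 + 17.00 = 50.15.
Outside the cutoffs: 5.7, 6.7.

2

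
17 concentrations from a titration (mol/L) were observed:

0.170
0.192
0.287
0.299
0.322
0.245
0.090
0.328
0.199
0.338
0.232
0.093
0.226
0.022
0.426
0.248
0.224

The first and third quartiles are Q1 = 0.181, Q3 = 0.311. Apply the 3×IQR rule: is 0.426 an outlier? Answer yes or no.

no

IQR = Q3 − Q1 = 0.311 − 0.181 = 0.130.
Lower fence = Q1 − 3·IQR = 0.181 − 0.390 = -0.209.
Upper fence = Q3 + 3·IQR = 0.311 + 0.390 = 0.701.
0.426 lies within [-0.209, 0.701].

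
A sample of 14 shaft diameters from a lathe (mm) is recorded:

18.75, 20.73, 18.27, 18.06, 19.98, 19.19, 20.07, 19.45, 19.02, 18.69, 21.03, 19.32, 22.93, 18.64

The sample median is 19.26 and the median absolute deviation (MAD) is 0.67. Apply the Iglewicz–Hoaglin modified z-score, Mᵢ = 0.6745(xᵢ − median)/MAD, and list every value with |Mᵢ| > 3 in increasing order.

22.93

|Mᵢ| > 3 ⇔ |xᵢ − 19.26| > 3·0.67/0.6745 = 2.98.
So outliers lie outside [16.28, 22.24].
22.93: M = 3.69 → outlier.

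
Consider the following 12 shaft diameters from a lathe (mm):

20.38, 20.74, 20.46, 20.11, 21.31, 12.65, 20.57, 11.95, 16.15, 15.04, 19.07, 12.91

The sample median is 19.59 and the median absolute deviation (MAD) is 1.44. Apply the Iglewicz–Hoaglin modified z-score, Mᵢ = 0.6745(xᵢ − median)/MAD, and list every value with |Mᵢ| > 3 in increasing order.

11.95, 12.65, 12.91

|Mᵢ| > 3 ⇔ |xᵢ − 19.59| > 3·1.44/0.6745 = 6.40.
So outliers lie outside [13.19, 25.99].
11.95: M = -3.58 → outlier.
12.65: M = -3.25 → outlier.
12.91: M = -3.13 → outlier.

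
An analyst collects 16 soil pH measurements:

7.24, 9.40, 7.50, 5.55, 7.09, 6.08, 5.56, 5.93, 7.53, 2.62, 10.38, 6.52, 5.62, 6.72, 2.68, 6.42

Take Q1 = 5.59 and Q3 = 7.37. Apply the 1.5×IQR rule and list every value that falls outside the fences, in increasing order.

2.62, 2.68, 10.38

IQR = Q3 − Q1 = 7.37 − 5.59 = 1.78.
Lower fence = Q1 − 1.5·IQR = 5.59 − 2.67 = 2.92.
Upper fence = Q3 + 1.5·IQR = 7.37 + 2.67 = 10.04.
2.62 < 2.92 → outlier.
2.68 < 2.92 → outlier.
10.38 > 10.04 → outlier.
All remaining values lie within [2.92, 10.04].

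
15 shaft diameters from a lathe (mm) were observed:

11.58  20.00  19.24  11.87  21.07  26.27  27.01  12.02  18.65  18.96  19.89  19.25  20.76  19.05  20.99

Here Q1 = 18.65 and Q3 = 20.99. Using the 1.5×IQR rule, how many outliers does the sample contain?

IQR = 2.34; fences at 18.65 − 3.51 = 15.14 and 20.99 + 3.51 = 24.50.
Outside the cutoffs: 11.58, 11.87, 12.02, 26.27, 27.01.

5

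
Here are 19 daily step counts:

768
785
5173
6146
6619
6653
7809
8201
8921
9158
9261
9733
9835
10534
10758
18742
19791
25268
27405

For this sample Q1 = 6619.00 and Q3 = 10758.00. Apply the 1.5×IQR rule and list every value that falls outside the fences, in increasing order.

18742, 19791, 25268, 27405

IQR = Q3 − Q1 = 10758.00 − 6619.00 = 4139.00.
Lower fence = Q1 − 1.5·IQR = 6619.00 − 6208.50 = 410.50.
Upper fence = Q3 + 1.5·IQR = 10758.00 + 6208.50 = 16966.50.
18742 > 16966.50 → outlier.
19791 > 16966.50 → outlier.
25268 > 16966.50 → outlier.
27405 > 16966.50 → outlier.
All remaining values lie within [410.50, 16966.50].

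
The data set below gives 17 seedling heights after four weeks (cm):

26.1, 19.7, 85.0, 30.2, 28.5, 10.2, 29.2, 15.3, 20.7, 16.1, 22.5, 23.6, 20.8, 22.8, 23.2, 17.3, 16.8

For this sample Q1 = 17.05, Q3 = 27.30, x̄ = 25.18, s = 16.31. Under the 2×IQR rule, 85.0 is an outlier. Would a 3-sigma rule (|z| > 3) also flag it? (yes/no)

yes

z = (85.0 − 25.18) / 16.31 = 3.67.
|z| = 3.67 > 3.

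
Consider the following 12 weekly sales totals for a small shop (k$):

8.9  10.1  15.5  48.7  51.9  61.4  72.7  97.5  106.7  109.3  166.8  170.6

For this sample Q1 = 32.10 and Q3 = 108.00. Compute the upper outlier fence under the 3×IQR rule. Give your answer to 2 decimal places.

IQR = Q3 − Q1 = 108.00 − 32.10 = 75.90.
Lower fence = Q1 − 3·IQR = 32.10 − 227.70 = -195.60.
Upper fence = Q3 + 3·IQR = 108.00 + 227.70 = 335.70.

335.70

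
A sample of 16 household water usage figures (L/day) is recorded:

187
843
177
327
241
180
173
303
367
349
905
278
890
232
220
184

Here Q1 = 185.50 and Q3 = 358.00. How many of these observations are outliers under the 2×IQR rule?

IQR = 172.50; fences at 185.50 − 345.00 = -159.50 and 358.00 + 345.00 = 703.00.
Outside the cutoffs: 843, 890, 905.

3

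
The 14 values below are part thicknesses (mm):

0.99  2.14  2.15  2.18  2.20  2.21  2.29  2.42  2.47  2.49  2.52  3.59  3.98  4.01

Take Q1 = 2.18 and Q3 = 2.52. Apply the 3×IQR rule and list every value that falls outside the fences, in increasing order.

0.99, 3.59, 3.98, 4.01

IQR = Q3 − Q1 = 2.52 − 2.18 = 0.34.
Lower fence = Q1 − 3·IQR = 2.18 − 1.02 = 1.16.
Upper fence = Q3 + 3·IQR = 2.52 + 1.02 = 3.54.
0.99 < 1.16 → outlier.
3.59 > 3.54 → outlier.
3.98 > 3.54 → outlier.
4.01 > 3.54 → outlier.
All remaining values lie within [1.16, 3.54].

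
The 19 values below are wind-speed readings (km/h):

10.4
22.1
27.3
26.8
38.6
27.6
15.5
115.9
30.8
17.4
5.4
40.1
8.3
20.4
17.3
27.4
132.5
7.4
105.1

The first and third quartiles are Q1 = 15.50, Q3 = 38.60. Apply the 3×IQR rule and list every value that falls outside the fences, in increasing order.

115.9, 132.5

IQR = Q3 − Q1 = 38.60 − 15.50 = 23.10.
Lower fence = Q1 − 3·IQR = 15.50 − 69.30 = -53.80.
Upper fence = Q3 + 3·IQR = 38.60 + 69.30 = 107.90.
115.9 > 107.90 → outlier.
132.5 > 107.90 → outlier.
All remaining values lie within [-53.80, 107.90].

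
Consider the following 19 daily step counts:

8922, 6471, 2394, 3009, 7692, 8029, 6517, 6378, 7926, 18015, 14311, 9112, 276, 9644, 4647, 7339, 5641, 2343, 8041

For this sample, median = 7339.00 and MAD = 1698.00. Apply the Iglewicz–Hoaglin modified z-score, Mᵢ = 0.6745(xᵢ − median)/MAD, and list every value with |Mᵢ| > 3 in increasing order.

18015

|Mᵢ| > 3 ⇔ |xᵢ − 7339.00| > 3·1698.00/0.6745 = 7552.26.
So outliers lie outside [-213.26, 14891.26].
18015: M = 4.24 → outlier.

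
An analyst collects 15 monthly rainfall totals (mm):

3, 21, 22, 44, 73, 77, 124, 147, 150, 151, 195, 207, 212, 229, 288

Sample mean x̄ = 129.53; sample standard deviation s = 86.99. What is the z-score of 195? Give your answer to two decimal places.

z = (195 − 129.53) / 86.99 = 0.75.

0.75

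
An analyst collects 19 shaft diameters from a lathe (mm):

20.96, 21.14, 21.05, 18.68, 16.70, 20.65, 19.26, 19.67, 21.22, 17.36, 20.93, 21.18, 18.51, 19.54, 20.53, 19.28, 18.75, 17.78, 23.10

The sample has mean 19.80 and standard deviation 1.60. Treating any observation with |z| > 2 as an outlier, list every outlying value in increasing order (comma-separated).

23.10

Cutoffs at x̄ ± 2s: 19.80 ± 2·1.60 = [16.60, 23.00].
23.10: z = 2.06, |z| > 2 → outlier.
Every other value lies within [16.60, 23.00].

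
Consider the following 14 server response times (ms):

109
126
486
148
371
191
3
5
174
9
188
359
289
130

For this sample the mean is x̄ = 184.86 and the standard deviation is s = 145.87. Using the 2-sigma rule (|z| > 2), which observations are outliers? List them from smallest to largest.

486

Cutoffs at x̄ ± 2s: 184.86 ± 2·145.87 = [-106.88, 476.60].
486: z = 2.06, |z| > 2 → outlier.
Every other value lies within [-106.88, 476.60].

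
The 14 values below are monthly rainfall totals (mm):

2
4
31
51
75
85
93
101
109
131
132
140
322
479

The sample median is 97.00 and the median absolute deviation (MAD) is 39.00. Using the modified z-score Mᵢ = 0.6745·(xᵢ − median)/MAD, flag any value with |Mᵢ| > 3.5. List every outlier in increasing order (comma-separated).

|Mᵢ| > 3.5 ⇔ |xᵢ − 97.00| > 3.5·39.00/0.6745 = 202.37.
So outliers lie outside [-105.37, 299.37].
322: M = 3.89 → outlier.
479: M = 6.61 → outlier.

322, 479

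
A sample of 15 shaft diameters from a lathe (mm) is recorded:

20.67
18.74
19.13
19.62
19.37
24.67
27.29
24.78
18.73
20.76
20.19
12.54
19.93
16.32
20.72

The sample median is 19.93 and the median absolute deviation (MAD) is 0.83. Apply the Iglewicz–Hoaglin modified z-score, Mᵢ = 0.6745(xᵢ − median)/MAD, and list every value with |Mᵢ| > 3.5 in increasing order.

12.54, 24.67, 24.78, 27.29

|Mᵢ| > 3.5 ⇔ |xᵢ − 19.93| > 3.5·0.83/0.6745 = 4.31.
So outliers lie outside [15.62, 24.24].
12.54: M = -6.01 → outlier.
24.67: M = 3.85 → outlier.
24.78: M = 3.94 → outlier.
27.29: M = 5.98 → outlier.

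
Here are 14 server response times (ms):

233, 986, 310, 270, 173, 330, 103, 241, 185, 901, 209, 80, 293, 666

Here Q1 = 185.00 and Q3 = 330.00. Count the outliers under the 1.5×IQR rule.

3

IQR = 145.00; fences at 185.00 − 217.50 = -32.50 and 330.00 + 217.50 = 547.50.
Outside the cutoffs: 666, 901, 986.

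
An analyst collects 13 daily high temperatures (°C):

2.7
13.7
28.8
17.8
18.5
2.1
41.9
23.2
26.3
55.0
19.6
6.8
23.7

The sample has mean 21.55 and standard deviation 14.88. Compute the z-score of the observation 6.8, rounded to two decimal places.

z = (6.8 − 21.55) / 14.88 = -0.99.

-0.99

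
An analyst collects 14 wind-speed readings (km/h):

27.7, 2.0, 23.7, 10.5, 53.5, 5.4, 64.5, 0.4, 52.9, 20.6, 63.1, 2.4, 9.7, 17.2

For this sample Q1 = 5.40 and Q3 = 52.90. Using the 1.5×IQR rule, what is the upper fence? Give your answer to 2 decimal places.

IQR = Q3 − Q1 = 52.90 − 5.40 = 47.50.
Lower fence = Q1 − 1.5·IQR = 5.40 − 71.25 = -65.85.
Upper fence = Q3 + 1.5·IQR = 52.90 + 71.25 = 124.15.

124.15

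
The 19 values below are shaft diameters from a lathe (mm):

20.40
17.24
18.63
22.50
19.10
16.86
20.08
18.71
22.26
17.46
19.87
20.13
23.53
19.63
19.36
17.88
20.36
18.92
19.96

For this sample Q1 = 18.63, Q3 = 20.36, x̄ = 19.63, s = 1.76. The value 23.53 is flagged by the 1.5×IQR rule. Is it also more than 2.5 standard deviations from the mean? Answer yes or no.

z = (23.53 − 19.63) / 1.76 = 2.22.
|z| = 2.22 ≤ 2.5.

no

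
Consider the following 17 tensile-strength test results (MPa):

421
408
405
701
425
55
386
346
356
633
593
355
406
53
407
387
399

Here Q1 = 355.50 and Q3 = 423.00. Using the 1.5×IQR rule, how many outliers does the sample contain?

5

IQR = 67.50; fences at 355.50 − 101.25 = 254.25 and 423.00 + 101.25 = 524.25.
Outside the cutoffs: 53, 55, 593, 633, 701.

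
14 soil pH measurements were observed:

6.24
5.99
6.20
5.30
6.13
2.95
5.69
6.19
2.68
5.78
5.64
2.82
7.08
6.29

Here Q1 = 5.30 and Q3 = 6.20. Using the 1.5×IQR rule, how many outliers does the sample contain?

IQR = 0.90; fences at 5.30 − 1.35 = 3.95 and 6.20 + 1.35 = 7.55.
Outside the cutoffs: 2.68, 2.82, 2.95.

3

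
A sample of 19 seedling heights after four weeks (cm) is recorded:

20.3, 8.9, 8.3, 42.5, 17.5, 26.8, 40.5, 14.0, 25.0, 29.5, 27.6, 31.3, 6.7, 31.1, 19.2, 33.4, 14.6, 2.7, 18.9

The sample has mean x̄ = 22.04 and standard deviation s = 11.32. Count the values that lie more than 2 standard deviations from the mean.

0

Cutoffs: x̄ ± 2s = [-0.60, 44.68].
Every value lies within the cutoffs.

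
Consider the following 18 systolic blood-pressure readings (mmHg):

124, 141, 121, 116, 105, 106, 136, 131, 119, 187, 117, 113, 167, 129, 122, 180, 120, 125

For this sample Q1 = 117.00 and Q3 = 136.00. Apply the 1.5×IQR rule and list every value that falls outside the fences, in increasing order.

167, 180, 187

IQR = Q3 − Q1 = 136.00 − 117.00 = 19.00.
Lower fence = Q1 − 1.5·IQR = 117.00 − 28.50 = 88.50.
Upper fence = Q3 + 1.5·IQR = 136.00 + 28.50 = 164.50.
167 > 164.50 → outlier.
180 > 164.50 → outlier.
187 > 164.50 → outlier.
All remaining values lie within [88.50, 164.50].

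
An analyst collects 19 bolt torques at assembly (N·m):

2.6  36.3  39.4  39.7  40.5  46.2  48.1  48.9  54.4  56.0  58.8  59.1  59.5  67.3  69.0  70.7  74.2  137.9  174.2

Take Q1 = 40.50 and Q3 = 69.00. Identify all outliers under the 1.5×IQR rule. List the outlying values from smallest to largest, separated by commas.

IQR = Q3 − Q1 = 69.00 − 40.50 = 28.50.
Lower fence = Q1 − 1.5·IQR = 40.50 − 42.75 = -2.25.
Upper fence = Q3 + 1.5·IQR = 69.00 + 42.75 = 111.75.
137.9 > 111.75 → outlier.
174.2 > 111.75 → outlier.
All remaining values lie within [-2.25, 111.75].

137.9, 174.2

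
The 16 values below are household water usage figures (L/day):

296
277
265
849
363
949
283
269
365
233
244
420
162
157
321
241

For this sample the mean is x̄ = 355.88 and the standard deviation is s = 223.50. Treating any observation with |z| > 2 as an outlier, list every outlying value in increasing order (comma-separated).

Cutoffs at x̄ ± 2s: 355.88 ± 2·223.50 = [-91.12, 802.88].
849: z = 2.21, |z| > 2 → outlier.
949: z = 2.65, |z| > 2 → outlier.
Every other value lies within [-91.12, 802.88].

849, 949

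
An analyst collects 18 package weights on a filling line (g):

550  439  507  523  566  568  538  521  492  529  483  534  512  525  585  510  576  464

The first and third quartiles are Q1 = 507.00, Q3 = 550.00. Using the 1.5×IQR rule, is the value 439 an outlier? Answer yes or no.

IQR = Q3 − Q1 = 550.00 − 507.00 = 43.00.
Lower fence = Q1 − 1.5·IQR = 507.00 − 64.50 = 442.50.
Upper fence = Q3 + 1.5·IQR = 550.00 + 64.50 = 614.50.
439 lies below the lower fence.

yes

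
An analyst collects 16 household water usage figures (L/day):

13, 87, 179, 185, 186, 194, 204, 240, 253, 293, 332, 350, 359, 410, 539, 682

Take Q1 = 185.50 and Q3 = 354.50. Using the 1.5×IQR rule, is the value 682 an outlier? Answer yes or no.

yes

IQR = Q3 − Q1 = 354.50 − 185.50 = 169.00.
Lower fence = Q1 − 1.5·IQR = 185.50 − 253.50 = -68.00.
Upper fence = Q3 + 1.5·IQR = 354.50 + 253.50 = 608.00.
682 lies above the upper fence.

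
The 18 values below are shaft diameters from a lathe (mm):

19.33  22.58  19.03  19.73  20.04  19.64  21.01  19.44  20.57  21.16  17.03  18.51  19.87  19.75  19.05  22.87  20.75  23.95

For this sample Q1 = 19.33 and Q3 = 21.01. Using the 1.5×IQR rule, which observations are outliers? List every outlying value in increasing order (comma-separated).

23.95

IQR = Q3 − Q1 = 21.01 − 19.33 = 1.68.
Lower fence = Q1 − 1.5·IQR = 19.33 − 2.52 = 16.81.
Upper fence = Q3 + 1.5·IQR = 21.01 + 2.52 = 23.53.
23.95 > 23.53 → outlier.
All remaining values lie within [16.81, 23.53].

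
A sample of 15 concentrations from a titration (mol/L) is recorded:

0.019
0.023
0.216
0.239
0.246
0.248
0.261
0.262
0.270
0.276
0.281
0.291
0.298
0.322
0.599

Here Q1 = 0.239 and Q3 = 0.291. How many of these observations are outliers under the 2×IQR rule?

3

IQR = 0.052; fences at 0.239 − 0.104 = 0.135 and 0.291 + 0.104 = 0.395.
Outside the cutoffs: 0.019, 0.023, 0.599.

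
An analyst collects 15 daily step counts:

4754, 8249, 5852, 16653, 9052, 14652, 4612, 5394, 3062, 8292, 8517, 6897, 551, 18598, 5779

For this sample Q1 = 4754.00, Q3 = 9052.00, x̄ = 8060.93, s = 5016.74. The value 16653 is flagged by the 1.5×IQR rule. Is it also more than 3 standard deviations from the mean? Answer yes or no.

no

z = (16653 − 8060.93) / 5016.74 = 1.71.
|z| = 1.71 ≤ 3.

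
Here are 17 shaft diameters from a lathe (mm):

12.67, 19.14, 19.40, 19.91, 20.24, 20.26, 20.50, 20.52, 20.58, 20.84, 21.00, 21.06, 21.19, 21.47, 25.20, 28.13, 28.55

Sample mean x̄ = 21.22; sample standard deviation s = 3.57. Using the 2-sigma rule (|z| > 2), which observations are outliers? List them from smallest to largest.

12.67, 28.55

Cutoffs at x̄ ± 2s: 21.22 ± 2·3.57 = [14.08, 28.36].
12.67: z = -2.39, |z| > 2 → outlier.
28.55: z = 2.05, |z| > 2 → outlier.
Every other value lies within [14.08, 28.36].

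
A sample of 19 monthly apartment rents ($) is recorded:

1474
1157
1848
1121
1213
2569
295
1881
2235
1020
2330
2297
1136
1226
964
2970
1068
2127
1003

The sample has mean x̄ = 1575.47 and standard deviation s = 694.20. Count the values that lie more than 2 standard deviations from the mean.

Cutoffs: x̄ ± 2s = [187.07, 2963.87].
Outside the cutoffs: 2970.

1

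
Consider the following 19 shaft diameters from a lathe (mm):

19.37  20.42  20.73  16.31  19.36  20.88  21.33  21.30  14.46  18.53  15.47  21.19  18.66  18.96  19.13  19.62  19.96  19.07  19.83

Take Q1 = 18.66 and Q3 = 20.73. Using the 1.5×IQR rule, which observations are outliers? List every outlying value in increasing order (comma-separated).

IQR = Q3 − Q1 = 20.73 − 18.66 = 2.07.
Lower fence = Q1 − 1.5·IQR = 18.66 − 3.105 = 15.555.
Upper fence = Q3 + 1.5·IQR = 20.73 + 3.105 = 23.835.
14.46 < 15.555 → outlier.
15.47 < 15.555 → outlier.
All remaining values lie within [15.555, 23.835].

14.46, 15.47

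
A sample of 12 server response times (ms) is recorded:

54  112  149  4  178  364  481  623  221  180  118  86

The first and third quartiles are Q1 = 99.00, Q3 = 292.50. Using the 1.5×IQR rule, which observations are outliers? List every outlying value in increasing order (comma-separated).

623

IQR = Q3 − Q1 = 292.50 − 99.00 = 193.50.
Lower fence = Q1 − 1.5·IQR = 99.00 − 290.25 = -191.25.
Upper fence = Q3 + 1.5·IQR = 292.50 + 290.25 = 582.75.
623 > 582.75 → outlier.
All remaining values lie within [-191.25, 582.75].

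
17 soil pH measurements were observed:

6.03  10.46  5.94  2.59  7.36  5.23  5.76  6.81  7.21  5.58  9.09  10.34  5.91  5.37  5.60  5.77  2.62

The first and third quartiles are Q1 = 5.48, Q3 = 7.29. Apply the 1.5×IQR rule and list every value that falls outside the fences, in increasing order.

2.59, 2.62, 10.34, 10.46

IQR = Q3 − Q1 = 7.29 − 5.48 = 1.81.
Lower fence = Q1 − 1.5·IQR = 5.48 − 2.715 = 2.765.
Upper fence = Q3 + 1.5·IQR = 7.29 + 2.715 = 10.005.
2.59 < 2.765 → outlier.
2.62 < 2.765 → outlier.
10.34 > 10.005 → outlier.
10.46 > 10.005 → outlier.
All remaining values lie within [2.765, 10.005].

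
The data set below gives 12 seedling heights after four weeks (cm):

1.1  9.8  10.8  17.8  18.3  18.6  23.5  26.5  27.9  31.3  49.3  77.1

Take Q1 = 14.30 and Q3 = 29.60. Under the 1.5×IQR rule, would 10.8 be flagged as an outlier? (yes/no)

no

IQR = Q3 − Q1 = 29.60 − 14.30 = 15.30.
Lower fence = Q1 − 1.5·IQR = 14.30 − 22.95 = -8.65.
Upper fence = Q3 + 1.5·IQR = 29.60 + 22.95 = 52.55.
10.8 lies within [-8.65, 52.55].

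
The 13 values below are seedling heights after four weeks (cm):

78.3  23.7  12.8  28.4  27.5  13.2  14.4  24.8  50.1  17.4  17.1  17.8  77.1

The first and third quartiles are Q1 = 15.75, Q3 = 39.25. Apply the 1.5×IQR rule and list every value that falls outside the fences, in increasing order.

IQR = Q3 − Q1 = 39.25 − 15.75 = 23.50.
Lower fence = Q1 − 1.5·IQR = 15.75 − 35.25 = -19.50.
Upper fence = Q3 + 1.5·IQR = 39.25 + 35.25 = 74.50.
77.1 > 74.50 → outlier.
78.3 > 74.50 → outlier.
All remaining values lie within [-19.50, 74.50].

77.1, 78.3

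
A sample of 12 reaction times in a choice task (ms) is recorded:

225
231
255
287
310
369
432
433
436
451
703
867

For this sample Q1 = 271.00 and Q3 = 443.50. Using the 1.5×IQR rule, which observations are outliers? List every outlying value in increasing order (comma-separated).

703, 867

IQR = Q3 − Q1 = 443.50 − 271.00 = 172.50.
Lower fence = Q1 − 1.5·IQR = 271.00 − 258.75 = 12.25.
Upper fence = Q3 + 1.5·IQR = 443.50 + 258.75 = 702.25.
703 > 702.25 → outlier.
867 > 702.25 → outlier.
All remaining values lie within [12.25, 702.25].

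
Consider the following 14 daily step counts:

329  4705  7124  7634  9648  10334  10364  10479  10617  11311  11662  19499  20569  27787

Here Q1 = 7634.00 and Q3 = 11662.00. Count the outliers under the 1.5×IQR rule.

IQR = 4028.00; fences at 7634.00 − 6042.00 = 1592.00 and 11662.00 + 6042.00 = 17704.00.
Outside the cutoffs: 329, 19499, 20569, 27787.

4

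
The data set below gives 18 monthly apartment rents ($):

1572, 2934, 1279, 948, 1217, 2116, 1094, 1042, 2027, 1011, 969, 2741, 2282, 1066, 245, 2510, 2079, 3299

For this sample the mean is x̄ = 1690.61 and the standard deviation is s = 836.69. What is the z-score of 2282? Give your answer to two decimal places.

z = (2282 − 1690.61) / 836.69 = 0.71.

0.71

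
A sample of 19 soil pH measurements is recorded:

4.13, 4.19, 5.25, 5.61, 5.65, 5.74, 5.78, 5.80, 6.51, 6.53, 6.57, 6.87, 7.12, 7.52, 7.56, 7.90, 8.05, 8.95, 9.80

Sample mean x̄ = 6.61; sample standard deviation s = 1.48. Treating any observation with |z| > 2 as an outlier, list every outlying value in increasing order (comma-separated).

Cutoffs at x̄ ± 2s: 6.61 ± 2·1.48 = [3.65, 9.57].
9.80: z = 2.16, |z| > 2 → outlier.
Every other value lies within [3.65, 9.57].

9.80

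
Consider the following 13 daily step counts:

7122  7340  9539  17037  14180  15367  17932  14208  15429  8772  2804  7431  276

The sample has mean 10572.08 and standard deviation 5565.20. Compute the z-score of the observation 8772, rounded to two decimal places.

z = (8772 − 10572.08) / 5565.20 = -0.32.

-0.32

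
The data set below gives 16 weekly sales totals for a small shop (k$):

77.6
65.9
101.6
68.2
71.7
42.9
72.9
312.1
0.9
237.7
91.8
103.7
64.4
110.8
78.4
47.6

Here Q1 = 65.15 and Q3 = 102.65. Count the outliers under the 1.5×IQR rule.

IQR = 37.50; fences at 65.15 − 56.25 = 8.90 and 102.65 + 56.25 = 158.90.
Outside the cutoffs: 0.9, 237.7, 312.1.

3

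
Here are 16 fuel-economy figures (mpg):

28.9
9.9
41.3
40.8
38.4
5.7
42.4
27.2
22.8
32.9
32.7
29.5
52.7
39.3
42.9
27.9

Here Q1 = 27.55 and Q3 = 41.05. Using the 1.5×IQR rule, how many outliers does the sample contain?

1

IQR = 13.50; fences at 27.55 − 20.25 = 7.30 and 41.05 + 20.25 = 61.30.
Outside the cutoffs: 5.7.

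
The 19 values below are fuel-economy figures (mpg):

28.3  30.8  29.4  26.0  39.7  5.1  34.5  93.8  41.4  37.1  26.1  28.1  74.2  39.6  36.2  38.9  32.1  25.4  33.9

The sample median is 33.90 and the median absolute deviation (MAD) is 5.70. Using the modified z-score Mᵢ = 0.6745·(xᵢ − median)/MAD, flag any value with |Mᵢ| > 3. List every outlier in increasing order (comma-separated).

5.1, 74.2, 93.8

|Mᵢ| > 3 ⇔ |xᵢ − 33.90| > 3·5.70/0.6745 = 25.35.
So outliers lie outside [8.55, 59.25].
5.1: M = -3.41 → outlier.
74.2: M = 4.77 → outlier.
93.8: M = 7.09 → outlier.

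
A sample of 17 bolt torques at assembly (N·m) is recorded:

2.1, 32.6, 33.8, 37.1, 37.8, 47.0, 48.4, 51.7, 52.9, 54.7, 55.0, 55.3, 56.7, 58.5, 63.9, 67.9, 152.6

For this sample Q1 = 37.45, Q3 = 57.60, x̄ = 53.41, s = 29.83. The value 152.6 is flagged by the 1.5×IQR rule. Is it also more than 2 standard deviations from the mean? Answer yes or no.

yes

z = (152.6 − 53.41) / 29.83 = 3.33.
|z| = 3.33 > 2.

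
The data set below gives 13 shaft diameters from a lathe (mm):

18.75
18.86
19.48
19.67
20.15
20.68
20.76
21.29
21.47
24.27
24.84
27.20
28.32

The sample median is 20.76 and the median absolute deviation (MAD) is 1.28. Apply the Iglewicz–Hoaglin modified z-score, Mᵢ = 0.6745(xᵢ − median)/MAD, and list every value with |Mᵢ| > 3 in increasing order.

27.20, 28.32

|Mᵢ| > 3 ⇔ |xᵢ − 20.76| > 3·1.28/0.6745 = 5.69.
So outliers lie outside [15.07, 26.45].
27.20: M = 3.39 → outlier.
28.32: M = 3.98 → outlier.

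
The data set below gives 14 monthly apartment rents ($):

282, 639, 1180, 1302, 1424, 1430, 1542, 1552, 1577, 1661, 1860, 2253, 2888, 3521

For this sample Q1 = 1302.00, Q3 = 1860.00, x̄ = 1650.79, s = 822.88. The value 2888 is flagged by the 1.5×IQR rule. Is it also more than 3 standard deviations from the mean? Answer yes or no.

no

z = (2888 − 1650.79) / 822.88 = 1.50.
|z| = 1.50 ≤ 3.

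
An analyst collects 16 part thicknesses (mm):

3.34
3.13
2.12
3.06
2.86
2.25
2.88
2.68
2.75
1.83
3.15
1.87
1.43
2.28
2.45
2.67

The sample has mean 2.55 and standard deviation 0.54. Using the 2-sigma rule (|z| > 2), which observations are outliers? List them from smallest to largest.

Cutoffs at x̄ ± 2s: 2.55 ± 2·0.54 = [1.47, 3.63].
1.43: z = -2.07, |z| > 2 → outlier.
Every other value lies within [1.47, 3.63].

1.43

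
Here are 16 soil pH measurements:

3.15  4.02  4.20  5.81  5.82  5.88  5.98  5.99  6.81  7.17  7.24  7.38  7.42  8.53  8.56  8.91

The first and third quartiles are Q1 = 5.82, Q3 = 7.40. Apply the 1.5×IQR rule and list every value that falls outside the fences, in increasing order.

IQR = Q3 − Q1 = 7.40 − 5.82 = 1.58.
Lower fence = Q1 − 1.5·IQR = 5.82 − 2.37 = 3.45.
Upper fence = Q3 + 1.5·IQR = 7.40 + 2.37 = 9.77.
3.15 < 3.45 → outlier.
All remaining values lie within [3.45, 9.77].

3.15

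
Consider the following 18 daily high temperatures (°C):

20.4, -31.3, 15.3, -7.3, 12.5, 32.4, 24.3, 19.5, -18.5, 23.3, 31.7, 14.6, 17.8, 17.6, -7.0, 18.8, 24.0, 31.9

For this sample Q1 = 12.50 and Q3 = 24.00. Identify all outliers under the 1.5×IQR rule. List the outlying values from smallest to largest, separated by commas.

IQR = Q3 − Q1 = 24.00 − 12.50 = 11.50.
Lower fence = Q1 − 1.5·IQR = 12.50 − 17.25 = -4.75.
Upper fence = Q3 + 1.5·IQR = 24.00 + 17.25 = 41.25.
-31.3 < -4.75 → outlier.
-18.5 < -4.75 → outlier.
-7.3 < -4.75 → outlier.
-7.0 < -4.75 → outlier.
All remaining values lie within [-4.75, 41.25].

-31.3, -18.5, -7.3, -7.0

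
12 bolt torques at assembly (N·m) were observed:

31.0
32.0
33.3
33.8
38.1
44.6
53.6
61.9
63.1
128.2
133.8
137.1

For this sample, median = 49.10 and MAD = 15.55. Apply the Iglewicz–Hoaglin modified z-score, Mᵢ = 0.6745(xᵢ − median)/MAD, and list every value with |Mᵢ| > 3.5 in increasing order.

|Mᵢ| > 3.5 ⇔ |xᵢ − 49.10| > 3.5·15.55/0.6745 = 80.69.
So outliers lie outside [-31.59, 129.79].
133.8: M = 3.67 → outlier.
137.1: M = 3.82 → outlier.

133.8, 137.1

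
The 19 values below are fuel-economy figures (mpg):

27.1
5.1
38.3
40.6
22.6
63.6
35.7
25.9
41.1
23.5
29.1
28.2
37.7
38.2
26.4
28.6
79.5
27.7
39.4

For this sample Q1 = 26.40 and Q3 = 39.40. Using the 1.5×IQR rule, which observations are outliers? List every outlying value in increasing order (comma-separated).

IQR = Q3 − Q1 = 39.40 − 26.40 = 13.00.
Lower fence = Q1 − 1.5·IQR = 26.40 − 19.50 = 6.90.
Upper fence = Q3 + 1.5·IQR = 39.40 + 19.50 = 58.90.
5.1 < 6.90 → outlier.
63.6 > 58.90 → outlier.
79.5 > 58.90 → outlier.
All remaining values lie within [6.90, 58.90].

5.1, 63.6, 79.5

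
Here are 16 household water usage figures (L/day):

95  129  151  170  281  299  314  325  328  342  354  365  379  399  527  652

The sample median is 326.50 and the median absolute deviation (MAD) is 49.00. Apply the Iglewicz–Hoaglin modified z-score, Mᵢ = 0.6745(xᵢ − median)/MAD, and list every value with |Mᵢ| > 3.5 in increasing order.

|Mᵢ| > 3.5 ⇔ |xᵢ − 326.50| > 3.5·49.00/0.6745 = 254.26.
So outliers lie outside [72.24, 580.76].
652: M = 4.48 → outlier.

652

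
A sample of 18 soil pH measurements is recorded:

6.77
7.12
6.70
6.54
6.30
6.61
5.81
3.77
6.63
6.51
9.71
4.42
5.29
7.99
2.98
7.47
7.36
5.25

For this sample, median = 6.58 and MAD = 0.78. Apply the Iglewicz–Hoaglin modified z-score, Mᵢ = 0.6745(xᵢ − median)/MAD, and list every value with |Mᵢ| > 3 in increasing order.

|Mᵢ| > 3 ⇔ |xᵢ − 6.58| > 3·0.78/0.6745 = 3.47.
So outliers lie outside [3.11, 10.05].
2.98: M = -3.11 → outlier.

2.98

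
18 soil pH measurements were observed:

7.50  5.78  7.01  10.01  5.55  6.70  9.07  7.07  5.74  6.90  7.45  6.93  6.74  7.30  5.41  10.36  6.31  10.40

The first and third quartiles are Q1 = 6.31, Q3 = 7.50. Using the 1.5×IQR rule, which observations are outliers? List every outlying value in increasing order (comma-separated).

IQR = Q3 − Q1 = 7.50 − 6.31 = 1.19.
Lower fence = Q1 − 1.5·IQR = 6.31 − 1.785 = 4.525.
Upper fence = Q3 + 1.5·IQR = 7.50 + 1.785 = 9.285.
10.01 > 9.285 → outlier.
10.36 > 9.285 → outlier.
10.40 > 9.285 → outlier.
All remaining values lie within [4.525, 9.285].

10.01, 10.36, 10.40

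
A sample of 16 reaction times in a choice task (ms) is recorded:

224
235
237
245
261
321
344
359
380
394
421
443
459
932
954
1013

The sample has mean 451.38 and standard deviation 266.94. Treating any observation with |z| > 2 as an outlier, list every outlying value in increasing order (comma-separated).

Cutoffs at x̄ ± 2s: 451.38 ± 2·266.94 = [-82.50, 985.26].
1013: z = 2.10, |z| > 2 → outlier.
Every other value lies within [-82.50, 985.26].

1013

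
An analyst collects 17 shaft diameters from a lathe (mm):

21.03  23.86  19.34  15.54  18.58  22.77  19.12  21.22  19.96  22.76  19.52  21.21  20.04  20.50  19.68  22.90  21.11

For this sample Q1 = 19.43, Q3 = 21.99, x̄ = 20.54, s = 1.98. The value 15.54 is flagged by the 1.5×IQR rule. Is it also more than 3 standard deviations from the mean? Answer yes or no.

z = (15.54 − 20.54) / 1.98 = -2.53.
|z| = 2.53 ≤ 3.

no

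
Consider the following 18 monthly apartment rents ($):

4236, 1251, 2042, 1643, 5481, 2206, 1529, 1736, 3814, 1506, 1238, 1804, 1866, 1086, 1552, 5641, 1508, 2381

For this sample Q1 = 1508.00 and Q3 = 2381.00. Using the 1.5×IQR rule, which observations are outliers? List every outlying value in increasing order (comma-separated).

3814, 4236, 5481, 5641

IQR = Q3 − Q1 = 2381.00 − 1508.00 = 873.00.
Lower fence = Q1 − 1.5·IQR = 1508.00 − 1309.50 = 198.50.
Upper fence = Q3 + 1.5·IQR = 2381.00 + 1309.50 = 3690.50.
3814 > 3690.50 → outlier.
4236 > 3690.50 → outlier.
5481 > 3690.50 → outlier.
5641 > 3690.50 → outlier.
All remaining values lie within [198.50, 3690.50].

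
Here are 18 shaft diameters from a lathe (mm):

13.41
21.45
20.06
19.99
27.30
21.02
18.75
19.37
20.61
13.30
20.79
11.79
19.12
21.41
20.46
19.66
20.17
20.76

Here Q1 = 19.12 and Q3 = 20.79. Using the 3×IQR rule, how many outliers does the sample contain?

4

IQR = 1.67; fences at 19.12 − 5.01 = 14.11 and 20.79 + 5.01 = 25.80.
Outside the cutoffs: 11.79, 13.30, 13.41, 27.30.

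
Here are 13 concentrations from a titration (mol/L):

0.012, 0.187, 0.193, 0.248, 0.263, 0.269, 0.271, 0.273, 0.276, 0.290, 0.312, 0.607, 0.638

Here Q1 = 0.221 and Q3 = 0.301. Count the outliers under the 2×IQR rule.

3

IQR = 0.080; fences at 0.221 − 0.160 = 0.061 and 0.301 + 0.160 = 0.461.
Outside the cutoffs: 0.012, 0.607, 0.638.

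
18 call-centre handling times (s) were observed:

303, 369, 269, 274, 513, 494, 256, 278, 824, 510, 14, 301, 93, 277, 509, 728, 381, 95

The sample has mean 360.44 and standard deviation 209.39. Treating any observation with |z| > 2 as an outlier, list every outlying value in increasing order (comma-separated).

Cutoffs at x̄ ± 2s: 360.44 ± 2·209.39 = [-58.34, 779.22].
824: z = 2.21, |z| > 2 → outlier.
Every other value lies within [-58.34, 779.22].

824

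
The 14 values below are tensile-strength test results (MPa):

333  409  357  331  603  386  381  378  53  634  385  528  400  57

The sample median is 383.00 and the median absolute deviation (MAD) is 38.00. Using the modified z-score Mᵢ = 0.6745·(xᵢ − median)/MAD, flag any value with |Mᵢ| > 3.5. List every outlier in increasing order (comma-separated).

53, 57, 603, 634

|Mᵢ| > 3.5 ⇔ |xᵢ − 383.00| > 3.5·38.00/0.6745 = 197.18.
So outliers lie outside [185.82, 580.18].
53: M = -5.86 → outlier.
57: M = -5.79 → outlier.
603: M = 3.91 → outlier.
634: M = 4.46 → outlier.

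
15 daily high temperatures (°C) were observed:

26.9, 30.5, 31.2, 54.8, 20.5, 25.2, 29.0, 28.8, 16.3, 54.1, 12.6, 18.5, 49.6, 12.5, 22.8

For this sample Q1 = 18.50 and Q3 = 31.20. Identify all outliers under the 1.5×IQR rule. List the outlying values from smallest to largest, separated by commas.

IQR = Q3 − Q1 = 31.20 − 18.50 = 12.70.
Lower fence = Q1 − 1.5·IQR = 18.50 − 19.05 = -0.55.
Upper fence = Q3 + 1.5·IQR = 31.20 + 19.05 = 50.25.
54.1 > 50.25 → outlier.
54.8 > 50.25 → outlier.
All remaining values lie within [-0.55, 50.25].

54.1, 54.8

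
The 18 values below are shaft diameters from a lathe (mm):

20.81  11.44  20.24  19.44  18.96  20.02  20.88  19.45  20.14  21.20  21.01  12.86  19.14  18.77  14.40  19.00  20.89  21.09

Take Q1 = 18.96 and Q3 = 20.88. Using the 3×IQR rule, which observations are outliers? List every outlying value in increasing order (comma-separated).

IQR = Q3 − Q1 = 20.88 − 18.96 = 1.92.
Lower fence = Q1 − 3·IQR = 18.96 − 5.76 = 13.20.
Upper fence = Q3 + 3·IQR = 20.88 + 5.76 = 26.64.
11.44 < 13.20 → outlier.
12.86 < 13.20 → outlier.
All remaining values lie within [13.20, 26.64].

11.44, 12.86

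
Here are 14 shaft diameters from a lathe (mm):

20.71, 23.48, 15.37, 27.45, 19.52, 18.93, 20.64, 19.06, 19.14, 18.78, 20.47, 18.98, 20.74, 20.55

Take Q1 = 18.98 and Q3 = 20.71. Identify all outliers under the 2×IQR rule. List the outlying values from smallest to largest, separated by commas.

15.37, 27.45

IQR = Q3 − Q1 = 20.71 − 18.98 = 1.73.
Lower fence = Q1 − 2·IQR = 18.98 − 3.46 = 15.52.
Upper fence = Q3 + 2·IQR = 20.71 + 3.46 = 24.17.
15.37 < 15.52 → outlier.
27.45 > 24.17 → outlier.
All remaining values lie within [15.52, 24.17].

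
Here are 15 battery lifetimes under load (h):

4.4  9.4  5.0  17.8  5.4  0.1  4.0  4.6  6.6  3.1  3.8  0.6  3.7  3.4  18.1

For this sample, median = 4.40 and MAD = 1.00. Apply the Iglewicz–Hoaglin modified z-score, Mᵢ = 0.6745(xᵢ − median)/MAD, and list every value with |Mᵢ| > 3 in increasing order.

|Mᵢ| > 3 ⇔ |xᵢ − 4.40| > 3·1.00/0.6745 = 4.45.
So outliers lie outside [-0.05, 8.85].
9.4: M = 3.37 → outlier.
17.8: M = 9.04 → outlier.
18.1: M = 9.24 → outlier.

9.4, 17.8, 18.1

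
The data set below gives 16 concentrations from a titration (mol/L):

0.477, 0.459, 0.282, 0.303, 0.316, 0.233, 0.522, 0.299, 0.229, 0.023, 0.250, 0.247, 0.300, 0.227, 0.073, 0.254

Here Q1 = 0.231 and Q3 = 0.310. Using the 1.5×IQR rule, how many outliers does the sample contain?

5

IQR = 0.079; fences at 0.231 − 0.1185 = 0.1125 and 0.310 + 0.1185 = 0.4285.
Outside the cutoffs: 0.023, 0.073, 0.459, 0.477, 0.522.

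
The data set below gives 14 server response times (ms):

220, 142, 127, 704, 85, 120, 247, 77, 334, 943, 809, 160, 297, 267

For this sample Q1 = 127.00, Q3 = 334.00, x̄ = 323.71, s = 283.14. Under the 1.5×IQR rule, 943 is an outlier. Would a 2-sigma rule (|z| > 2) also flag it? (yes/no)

z = (943 − 323.71) / 283.14 = 2.19.
|z| = 2.19 > 2.

yes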